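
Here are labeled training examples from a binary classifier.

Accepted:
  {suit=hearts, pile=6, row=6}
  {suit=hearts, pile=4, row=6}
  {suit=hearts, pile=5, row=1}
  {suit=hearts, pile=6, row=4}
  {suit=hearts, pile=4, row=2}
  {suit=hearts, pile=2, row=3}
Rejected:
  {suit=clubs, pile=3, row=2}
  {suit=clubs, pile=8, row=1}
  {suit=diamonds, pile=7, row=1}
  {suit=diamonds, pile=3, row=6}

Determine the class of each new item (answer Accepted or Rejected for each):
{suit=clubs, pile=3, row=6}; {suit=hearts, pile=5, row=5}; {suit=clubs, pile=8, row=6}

The distinguishing property — suit is hearts — holds for all the 'Accepted' cases and none of the 'Rejected' cases.
Rejected: {suit=clubs, pile=3, row=6}, since suit is clubs.
Accepted: {suit=hearts, pile=5, row=5}, since suit is hearts.
Rejected: {suit=clubs, pile=8, row=6}, since suit is clubs.

Rejected, Accepted, Rejected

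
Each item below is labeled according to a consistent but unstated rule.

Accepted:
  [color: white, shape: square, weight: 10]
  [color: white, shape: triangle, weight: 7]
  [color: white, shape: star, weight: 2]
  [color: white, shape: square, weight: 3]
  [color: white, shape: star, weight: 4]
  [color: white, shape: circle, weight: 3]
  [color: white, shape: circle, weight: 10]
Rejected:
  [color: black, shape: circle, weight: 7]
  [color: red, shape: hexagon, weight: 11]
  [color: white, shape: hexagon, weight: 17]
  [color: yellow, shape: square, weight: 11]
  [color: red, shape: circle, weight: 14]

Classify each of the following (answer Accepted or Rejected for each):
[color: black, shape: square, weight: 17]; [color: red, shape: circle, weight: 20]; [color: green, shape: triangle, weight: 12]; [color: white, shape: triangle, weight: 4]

Rejected, Rejected, Rejected, Accepted

Rule: color is white AND weight ≤ 10. This holds for each 'Accepted' example and fails for each 'Rejected' one.
[color: black, shape: square, weight: 17]: color is black, weight = 17, doesn't qualify → Rejected.
[color: red, shape: circle, weight: 20]: color is red, weight = 20, doesn't qualify → Rejected.
[color: green, shape: triangle, weight: 12]: color is green, weight = 12, doesn't qualify → Rejected.
[color: white, shape: triangle, weight: 4]: color is white, weight = 4, qualifies → Accepted.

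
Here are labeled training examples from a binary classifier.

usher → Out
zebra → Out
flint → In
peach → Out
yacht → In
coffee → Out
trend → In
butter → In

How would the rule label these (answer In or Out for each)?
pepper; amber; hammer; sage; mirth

Comparing the two groups points to one rule — contains 't'.

Out, Out, Out, Out, In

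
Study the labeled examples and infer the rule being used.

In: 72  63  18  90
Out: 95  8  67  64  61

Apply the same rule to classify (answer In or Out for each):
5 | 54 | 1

The pattern is that an item is 'In' exactly when: multiple of 3.

Out, In, Out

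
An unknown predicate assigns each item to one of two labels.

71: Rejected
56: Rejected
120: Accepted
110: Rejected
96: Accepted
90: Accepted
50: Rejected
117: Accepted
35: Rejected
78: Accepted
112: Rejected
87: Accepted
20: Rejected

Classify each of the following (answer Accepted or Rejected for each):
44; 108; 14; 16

Rejected, Accepted, Rejected, Rejected

All 'Accepted' examples share one property — multiple of 3 — and every 'Rejected' example lacks it.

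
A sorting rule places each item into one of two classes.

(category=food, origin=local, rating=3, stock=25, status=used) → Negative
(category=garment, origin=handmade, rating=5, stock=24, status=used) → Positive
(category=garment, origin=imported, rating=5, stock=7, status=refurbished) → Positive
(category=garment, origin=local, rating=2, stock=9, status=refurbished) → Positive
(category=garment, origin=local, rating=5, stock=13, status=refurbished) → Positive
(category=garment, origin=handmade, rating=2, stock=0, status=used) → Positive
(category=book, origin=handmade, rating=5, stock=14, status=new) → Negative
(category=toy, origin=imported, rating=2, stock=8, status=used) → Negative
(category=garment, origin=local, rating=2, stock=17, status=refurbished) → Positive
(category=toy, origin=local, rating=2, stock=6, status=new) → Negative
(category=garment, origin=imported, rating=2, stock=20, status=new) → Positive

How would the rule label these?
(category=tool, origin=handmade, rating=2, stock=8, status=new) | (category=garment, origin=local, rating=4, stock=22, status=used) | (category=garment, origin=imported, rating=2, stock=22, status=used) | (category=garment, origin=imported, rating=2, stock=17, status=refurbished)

The distinguishing property — category is garment — holds for all the 'Positive' cases and none of the 'Negative' cases.
(category=tool, origin=handmade, rating=2, stock=8, status=new) → category is tool → Negative. (category=garment, origin=local, rating=4, stock=22, status=used) → category is garment → Positive. (category=garment, origin=imported, rating=2, stock=22, status=used) → category is garment → Positive. (category=garment, origin=imported, rating=2, stock=17, status=refurbished) → category is garment → Positive.

Negative, Positive, Positive, Positive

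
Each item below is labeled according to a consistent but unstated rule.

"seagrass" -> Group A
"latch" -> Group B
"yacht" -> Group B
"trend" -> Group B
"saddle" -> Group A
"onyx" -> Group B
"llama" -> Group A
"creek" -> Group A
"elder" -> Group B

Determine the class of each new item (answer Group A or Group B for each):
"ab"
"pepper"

Group B, Group A

Comparing the two groups points to one rule — has a double letter.
"ab": no doubled letter, doesn't qualify → Group B. "pepper": 'pp' doubled, meets the rule → Group A.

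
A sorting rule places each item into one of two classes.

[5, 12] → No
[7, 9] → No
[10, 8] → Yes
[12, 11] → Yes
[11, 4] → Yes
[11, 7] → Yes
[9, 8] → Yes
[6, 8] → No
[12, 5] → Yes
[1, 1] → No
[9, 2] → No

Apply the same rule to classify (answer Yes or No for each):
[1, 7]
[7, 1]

No, No

Rule: first > second AND sum ≥ 14. This holds for each 'Yes' example and fails for each 'No' one.
[1, 7]: No (1 < 7, 1+7 = 8). [7, 1]: No (7 > 1, 7+1 = 8).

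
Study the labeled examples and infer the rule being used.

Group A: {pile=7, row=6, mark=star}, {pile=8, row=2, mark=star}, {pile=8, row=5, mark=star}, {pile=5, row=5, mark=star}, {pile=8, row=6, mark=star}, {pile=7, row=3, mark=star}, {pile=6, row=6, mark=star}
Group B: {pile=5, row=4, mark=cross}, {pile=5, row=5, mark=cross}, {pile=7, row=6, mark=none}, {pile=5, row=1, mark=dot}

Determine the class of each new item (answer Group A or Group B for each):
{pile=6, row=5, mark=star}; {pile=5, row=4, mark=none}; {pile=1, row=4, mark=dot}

The classifier is using: mark is star.
{pile=6, row=5, mark=star} → mark is star → Group A.
{pile=5, row=4, mark=none} → mark is none → Group B.
{pile=1, row=4, mark=dot} → mark is dot → Group B.

Group A, Group B, Group B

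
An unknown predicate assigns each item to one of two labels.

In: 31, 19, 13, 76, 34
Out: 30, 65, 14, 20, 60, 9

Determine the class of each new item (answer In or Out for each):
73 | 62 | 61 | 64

In, Out, In, In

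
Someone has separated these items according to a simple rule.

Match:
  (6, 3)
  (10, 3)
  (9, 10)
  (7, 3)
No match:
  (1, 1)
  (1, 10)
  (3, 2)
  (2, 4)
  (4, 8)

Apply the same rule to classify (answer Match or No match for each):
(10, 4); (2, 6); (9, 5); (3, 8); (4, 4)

The classifier is using: first ≥ 6.
(10, 4) → first 10 → Match.
(2, 6) → first 2 → No match.
(9, 5) → first 9 → Match.
(3, 8) → first 3 → No match.
(4, 4) → first 4 → No match.

Match, No match, Match, No match, No match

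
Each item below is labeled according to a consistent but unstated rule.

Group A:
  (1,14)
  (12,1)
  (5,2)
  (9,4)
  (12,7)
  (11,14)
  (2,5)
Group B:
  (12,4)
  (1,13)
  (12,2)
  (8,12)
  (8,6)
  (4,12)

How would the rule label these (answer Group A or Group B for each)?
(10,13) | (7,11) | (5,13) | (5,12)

Group A, Group B, Group B, Group A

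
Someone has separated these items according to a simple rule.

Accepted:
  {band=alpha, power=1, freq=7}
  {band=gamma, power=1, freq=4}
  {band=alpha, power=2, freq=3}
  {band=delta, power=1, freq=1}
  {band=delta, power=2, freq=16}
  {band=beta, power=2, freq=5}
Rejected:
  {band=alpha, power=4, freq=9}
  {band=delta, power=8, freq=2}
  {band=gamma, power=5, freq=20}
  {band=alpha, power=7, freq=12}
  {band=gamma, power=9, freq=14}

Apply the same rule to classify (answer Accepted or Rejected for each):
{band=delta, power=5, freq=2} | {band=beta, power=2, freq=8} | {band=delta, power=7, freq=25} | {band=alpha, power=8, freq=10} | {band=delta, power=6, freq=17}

Rejected, Accepted, Rejected, Rejected, Rejected

The simplest hypothesis consistent with all the labels is: power ≤ 2.
{band=delta, power=5, freq=2} — power = 5, hence Rejected. {band=beta, power=2, freq=8} — power = 2, hence Accepted. {band=delta, power=7, freq=25} — power = 7, hence Rejected. {band=alpha, power=8, freq=10} — power = 8, hence Rejected. {band=delta, power=6, freq=17} — power = 6, hence Rejected.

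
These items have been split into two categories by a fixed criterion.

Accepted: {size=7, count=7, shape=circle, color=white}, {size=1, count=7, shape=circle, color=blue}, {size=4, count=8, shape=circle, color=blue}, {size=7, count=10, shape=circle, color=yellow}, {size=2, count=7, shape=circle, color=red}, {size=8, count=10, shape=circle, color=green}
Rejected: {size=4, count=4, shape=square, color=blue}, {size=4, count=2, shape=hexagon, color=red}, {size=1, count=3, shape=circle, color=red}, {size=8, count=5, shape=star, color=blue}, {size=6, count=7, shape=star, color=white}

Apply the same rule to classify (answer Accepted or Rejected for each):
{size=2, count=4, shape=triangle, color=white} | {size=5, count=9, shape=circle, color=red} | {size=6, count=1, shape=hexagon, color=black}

Rejected, Accepted, Rejected

The pattern is that an item is 'Accepted' exactly when: shape is circle AND count ≥ 4.
{size=2, count=4, shape=triangle, color=white}: shape is triangle, count = 4, fails this test → Rejected.
{size=5, count=9, shape=circle, color=red}: shape is circle, count = 9, matches → Accepted.
{size=6, count=1, shape=hexagon, color=black}: shape is hexagon, count = 1, fails this test → Rejected.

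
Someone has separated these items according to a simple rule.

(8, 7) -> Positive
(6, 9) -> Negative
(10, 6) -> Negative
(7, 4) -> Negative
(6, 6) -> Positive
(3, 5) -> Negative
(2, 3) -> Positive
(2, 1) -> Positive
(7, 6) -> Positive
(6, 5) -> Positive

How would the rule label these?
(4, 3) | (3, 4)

A rule that fits every label: |first − second| ≤ 1 — true of each 'Positive' example, false of each 'Negative' one.
(4, 3) → |4−3| = 1 → Positive.
(3, 4) → |3−4| = 1 → Positive.

Positive, Positive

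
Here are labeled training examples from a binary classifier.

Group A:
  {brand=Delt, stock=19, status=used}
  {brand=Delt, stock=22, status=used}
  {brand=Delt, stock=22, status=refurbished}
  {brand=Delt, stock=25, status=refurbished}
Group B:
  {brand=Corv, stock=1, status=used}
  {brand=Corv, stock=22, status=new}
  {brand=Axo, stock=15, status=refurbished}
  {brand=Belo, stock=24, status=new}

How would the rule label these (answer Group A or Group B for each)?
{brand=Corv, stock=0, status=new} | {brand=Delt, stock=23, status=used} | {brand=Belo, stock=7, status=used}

Group B, Group A, Group B

Comparing the two groups points to one rule — brand is Delt.
{brand=Corv, stock=0, status=new} — brand is Corv, hence Group B.
{brand=Delt, stock=23, status=used} — brand is Delt, hence Group A.
{brand=Belo, stock=7, status=used} — brand is Belo, hence Group B.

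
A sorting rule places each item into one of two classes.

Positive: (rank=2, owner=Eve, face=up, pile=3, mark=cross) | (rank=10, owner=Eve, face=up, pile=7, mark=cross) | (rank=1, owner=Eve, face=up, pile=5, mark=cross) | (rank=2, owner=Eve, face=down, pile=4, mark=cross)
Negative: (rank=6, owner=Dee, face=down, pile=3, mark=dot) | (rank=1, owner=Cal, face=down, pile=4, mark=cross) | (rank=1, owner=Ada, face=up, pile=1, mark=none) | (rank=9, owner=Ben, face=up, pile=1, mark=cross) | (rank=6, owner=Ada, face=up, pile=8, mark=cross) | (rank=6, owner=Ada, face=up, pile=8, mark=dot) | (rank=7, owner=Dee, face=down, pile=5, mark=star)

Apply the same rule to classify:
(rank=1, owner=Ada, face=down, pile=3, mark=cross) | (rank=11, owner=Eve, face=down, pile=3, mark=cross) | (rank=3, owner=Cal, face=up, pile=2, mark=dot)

A rule that fits every label: owner is Eve — true of each 'Positive' example, false of each 'Negative' one.
Negative: (rank=1, owner=Ada, face=down, pile=3, mark=cross), since owner is Ada.
Positive: (rank=11, owner=Eve, face=down, pile=3, mark=cross), since owner is Eve.
Negative: (rank=3, owner=Cal, face=up, pile=2, mark=dot), since owner is Cal.

Negative, Positive, Negative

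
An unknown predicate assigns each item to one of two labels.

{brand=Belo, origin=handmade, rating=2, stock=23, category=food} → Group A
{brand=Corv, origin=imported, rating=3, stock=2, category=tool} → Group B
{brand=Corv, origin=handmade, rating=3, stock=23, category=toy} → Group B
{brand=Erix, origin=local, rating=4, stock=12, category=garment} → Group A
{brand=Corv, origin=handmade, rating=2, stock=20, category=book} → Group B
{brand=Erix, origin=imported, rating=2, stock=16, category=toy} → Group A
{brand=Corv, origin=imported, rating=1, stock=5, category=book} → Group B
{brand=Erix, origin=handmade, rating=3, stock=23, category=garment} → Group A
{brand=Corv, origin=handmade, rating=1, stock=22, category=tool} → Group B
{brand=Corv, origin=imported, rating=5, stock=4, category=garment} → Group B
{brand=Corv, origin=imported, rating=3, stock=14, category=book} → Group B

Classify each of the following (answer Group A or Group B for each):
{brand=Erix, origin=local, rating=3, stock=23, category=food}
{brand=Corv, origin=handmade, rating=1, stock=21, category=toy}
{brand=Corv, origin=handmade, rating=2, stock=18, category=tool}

A rule that fits every label: brand is not Corv — true of each 'Group A' example, false of each 'Group B' one.

Group A, Group B, Group B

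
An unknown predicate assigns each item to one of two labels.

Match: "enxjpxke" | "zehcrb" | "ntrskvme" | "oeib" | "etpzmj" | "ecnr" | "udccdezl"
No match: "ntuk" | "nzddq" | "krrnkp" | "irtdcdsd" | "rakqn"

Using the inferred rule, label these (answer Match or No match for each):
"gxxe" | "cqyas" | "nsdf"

Match, No match, No match

Comparing the two groups points to one rule — contains 'e'.
Match: "gxxe", since has 'e'.
No match: "cqyas", since no 'e'.
No match: "nsdf", since no 'e'.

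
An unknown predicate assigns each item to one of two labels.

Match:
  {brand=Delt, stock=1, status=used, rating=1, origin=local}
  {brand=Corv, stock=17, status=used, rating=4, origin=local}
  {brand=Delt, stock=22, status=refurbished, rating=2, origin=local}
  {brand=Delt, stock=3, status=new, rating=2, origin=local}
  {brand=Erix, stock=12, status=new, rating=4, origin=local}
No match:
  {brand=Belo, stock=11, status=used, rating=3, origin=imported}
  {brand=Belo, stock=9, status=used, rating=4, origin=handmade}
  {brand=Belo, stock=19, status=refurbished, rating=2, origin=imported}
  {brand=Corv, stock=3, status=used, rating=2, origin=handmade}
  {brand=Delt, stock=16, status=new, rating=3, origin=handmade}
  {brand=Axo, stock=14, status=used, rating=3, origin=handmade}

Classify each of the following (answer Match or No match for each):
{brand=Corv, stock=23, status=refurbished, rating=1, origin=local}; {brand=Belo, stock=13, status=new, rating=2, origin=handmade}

The pattern is that an item is 'Match' exactly when: origin is local.
Match: {brand=Corv, stock=23, status=refurbished, rating=1, origin=local}, since origin is local. No match: {brand=Belo, stock=13, status=new, rating=2, origin=handmade}, since origin is handmade.

Match, No match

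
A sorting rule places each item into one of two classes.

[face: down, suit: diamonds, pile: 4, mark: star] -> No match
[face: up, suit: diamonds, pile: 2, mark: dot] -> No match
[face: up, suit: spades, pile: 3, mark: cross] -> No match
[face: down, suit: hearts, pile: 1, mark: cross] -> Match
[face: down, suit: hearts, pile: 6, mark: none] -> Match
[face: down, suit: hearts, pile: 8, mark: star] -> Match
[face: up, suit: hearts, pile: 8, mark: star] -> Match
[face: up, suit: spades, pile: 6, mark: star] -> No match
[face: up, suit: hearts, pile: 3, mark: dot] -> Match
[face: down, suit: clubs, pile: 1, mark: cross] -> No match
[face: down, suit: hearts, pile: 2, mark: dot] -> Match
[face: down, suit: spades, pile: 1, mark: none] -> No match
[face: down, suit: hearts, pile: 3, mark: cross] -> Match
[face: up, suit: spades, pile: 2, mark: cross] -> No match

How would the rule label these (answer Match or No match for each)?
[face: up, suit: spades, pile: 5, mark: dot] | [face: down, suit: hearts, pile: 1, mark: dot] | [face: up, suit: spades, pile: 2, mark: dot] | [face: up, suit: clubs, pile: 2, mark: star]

No match, Match, No match, No match

The pattern is that an item is 'Match' exactly when: suit is hearts.
No match: [face: up, suit: spades, pile: 5, mark: dot], since suit is spades.
Match: [face: down, suit: hearts, pile: 1, mark: dot], since suit is hearts.
No match: [face: up, suit: spades, pile: 2, mark: dot], since suit is spades.
No match: [face: up, suit: clubs, pile: 2, mark: star], since suit is clubs.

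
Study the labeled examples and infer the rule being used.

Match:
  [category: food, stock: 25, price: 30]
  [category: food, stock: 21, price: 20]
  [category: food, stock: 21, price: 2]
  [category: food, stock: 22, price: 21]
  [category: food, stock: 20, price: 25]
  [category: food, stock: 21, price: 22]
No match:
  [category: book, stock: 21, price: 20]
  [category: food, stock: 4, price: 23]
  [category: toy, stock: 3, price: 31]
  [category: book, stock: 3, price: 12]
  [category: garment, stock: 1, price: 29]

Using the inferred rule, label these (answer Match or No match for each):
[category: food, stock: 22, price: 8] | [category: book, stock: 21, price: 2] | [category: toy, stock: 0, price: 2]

Match, No match, No match

The simplest hypothesis consistent with all the labels is: category is food AND stock ≥ 20.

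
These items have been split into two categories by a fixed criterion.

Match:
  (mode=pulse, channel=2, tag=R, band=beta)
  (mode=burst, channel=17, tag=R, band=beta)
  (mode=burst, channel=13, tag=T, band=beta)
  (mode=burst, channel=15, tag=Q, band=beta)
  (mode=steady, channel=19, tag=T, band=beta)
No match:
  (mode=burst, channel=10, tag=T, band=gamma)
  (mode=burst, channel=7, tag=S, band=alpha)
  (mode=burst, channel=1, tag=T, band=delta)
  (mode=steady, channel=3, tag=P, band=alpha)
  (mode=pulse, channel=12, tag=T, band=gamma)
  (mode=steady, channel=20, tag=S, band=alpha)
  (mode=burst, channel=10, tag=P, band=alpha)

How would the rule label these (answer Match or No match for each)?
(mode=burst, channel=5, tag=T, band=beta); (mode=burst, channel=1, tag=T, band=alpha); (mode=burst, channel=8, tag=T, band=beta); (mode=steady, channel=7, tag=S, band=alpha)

Match, No match, Match, No match

'Match' ⟺ band is beta.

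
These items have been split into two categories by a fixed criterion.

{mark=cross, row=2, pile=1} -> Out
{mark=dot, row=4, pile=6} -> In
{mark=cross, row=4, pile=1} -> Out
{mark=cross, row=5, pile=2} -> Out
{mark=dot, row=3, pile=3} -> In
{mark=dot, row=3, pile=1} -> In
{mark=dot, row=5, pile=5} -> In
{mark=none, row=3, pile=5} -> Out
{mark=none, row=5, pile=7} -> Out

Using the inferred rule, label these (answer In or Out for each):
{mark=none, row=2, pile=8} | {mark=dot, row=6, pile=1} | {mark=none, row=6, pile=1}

Out, In, Out

The rule appears to be: mark is dot.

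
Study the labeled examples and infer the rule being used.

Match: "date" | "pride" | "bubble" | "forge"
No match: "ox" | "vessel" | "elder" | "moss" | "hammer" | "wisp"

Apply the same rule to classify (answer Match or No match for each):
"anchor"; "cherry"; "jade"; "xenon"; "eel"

No match, No match, Match, No match, No match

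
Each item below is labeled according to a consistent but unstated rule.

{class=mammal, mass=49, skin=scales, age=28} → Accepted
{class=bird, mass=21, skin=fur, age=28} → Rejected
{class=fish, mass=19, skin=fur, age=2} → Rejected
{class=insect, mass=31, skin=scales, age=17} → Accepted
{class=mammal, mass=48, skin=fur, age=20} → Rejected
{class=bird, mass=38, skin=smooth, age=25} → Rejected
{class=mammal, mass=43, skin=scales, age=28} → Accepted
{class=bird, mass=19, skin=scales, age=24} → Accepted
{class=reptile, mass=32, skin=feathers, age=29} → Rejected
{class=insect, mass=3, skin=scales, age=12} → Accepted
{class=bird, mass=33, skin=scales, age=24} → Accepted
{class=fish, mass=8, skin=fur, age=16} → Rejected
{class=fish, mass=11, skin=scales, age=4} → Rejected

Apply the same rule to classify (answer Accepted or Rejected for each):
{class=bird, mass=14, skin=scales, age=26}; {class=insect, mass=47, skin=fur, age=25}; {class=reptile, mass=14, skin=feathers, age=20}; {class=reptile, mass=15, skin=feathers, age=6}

A rule that fits every label: skin is scales AND age ≥ 12 — true of each 'Accepted' example, false of each 'Rejected' one.
{class=bird, mass=14, skin=scales, age=26} → skin is scales, age = 26 → Accepted. {class=insect, mass=47, skin=fur, age=25} → skin is fur, age = 25 → Rejected. {class=reptile, mass=14, skin=feathers, age=20} → skin is feathers, age = 20 → Rejected. {class=reptile, mass=15, skin=feathers, age=6} → skin is feathers, age = 6 → Rejected.

Accepted, Rejected, Rejected, Rejected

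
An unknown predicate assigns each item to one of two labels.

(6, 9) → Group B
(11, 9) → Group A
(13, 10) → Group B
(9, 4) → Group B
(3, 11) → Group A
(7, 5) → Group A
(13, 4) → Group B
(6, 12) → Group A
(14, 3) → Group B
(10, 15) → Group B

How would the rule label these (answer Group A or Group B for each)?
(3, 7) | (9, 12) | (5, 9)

The rule appears to be: sum is even.
(3, 7): 3+7 = 10, passes → Group A. (9, 12): 9+12 = 21, does not fit → Group B. (5, 9): 5+9 = 14, passes → Group A.

Group A, Group B, Group A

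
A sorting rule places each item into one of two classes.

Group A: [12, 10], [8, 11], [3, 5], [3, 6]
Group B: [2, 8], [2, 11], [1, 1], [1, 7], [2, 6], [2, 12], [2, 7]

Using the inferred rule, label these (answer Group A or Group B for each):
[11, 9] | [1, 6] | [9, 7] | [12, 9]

Group A, Group B, Group A, Group A

The distinguishing property — first ≥ 3 — holds for all the 'Group A' cases and none of the 'Group B' cases.
[11, 9] → first 11 → Group A.
[1, 6] → first 1 → Group B.
[9, 7] → first 9 → Group A.
[12, 9] → first 12 → Group A.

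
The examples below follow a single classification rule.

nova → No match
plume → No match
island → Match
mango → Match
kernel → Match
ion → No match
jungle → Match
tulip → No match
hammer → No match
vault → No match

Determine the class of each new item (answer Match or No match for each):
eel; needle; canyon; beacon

No match, Match, Match, Match

Rule: length ≥ 5 AND contains 'n'. This holds for each 'Match' example and fails for each 'No match' one.
eel → length 3, no 'n' → No match.
needle → length 6, has 'n' → Match.
canyon → length 6, has 'n' → Match.
beacon → length 6, has 'n' → Match.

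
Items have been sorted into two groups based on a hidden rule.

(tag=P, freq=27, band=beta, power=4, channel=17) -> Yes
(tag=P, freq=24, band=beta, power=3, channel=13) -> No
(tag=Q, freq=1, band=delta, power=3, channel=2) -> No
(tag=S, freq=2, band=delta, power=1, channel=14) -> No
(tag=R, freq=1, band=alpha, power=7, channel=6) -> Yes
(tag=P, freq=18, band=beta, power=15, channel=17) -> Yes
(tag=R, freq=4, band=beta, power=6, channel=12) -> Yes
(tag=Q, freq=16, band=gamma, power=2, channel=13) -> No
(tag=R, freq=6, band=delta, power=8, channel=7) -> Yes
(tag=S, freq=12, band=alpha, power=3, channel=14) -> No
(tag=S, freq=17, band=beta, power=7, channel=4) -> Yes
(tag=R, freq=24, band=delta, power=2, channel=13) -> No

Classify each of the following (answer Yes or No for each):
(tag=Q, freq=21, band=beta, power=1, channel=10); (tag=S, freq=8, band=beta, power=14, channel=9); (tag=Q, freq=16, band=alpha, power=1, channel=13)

Every 'Yes' example satisfies: power ≥ 4. None of the 'No' examples do.
(tag=Q, freq=21, band=beta, power=1, channel=10) → power = 1 → No. (tag=S, freq=8, band=beta, power=14, channel=9) → power = 14 → Yes. (tag=Q, freq=16, band=alpha, power=1, channel=13) → power = 1 → No.

No, Yes, No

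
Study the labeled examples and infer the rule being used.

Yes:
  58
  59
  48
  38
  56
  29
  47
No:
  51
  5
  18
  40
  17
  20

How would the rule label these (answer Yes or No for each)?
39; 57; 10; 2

Yes, Yes, No, No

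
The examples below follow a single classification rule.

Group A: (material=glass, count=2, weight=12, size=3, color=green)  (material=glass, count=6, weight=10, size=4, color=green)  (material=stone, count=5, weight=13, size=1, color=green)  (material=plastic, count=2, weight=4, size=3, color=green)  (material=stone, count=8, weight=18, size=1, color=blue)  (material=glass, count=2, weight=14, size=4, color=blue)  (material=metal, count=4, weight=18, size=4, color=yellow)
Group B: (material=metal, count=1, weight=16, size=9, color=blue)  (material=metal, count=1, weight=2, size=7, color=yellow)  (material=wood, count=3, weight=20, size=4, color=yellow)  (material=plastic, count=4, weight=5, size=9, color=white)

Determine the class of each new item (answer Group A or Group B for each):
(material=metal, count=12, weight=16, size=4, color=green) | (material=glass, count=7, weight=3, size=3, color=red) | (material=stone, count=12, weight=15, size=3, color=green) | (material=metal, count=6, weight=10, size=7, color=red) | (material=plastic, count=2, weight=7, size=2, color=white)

Group A, Group A, Group A, Group B, Group A

The distinguishing property — weight ≤ 18 AND size ≤ 4 — holds for all the 'Group A' cases and none of the 'Group B' cases.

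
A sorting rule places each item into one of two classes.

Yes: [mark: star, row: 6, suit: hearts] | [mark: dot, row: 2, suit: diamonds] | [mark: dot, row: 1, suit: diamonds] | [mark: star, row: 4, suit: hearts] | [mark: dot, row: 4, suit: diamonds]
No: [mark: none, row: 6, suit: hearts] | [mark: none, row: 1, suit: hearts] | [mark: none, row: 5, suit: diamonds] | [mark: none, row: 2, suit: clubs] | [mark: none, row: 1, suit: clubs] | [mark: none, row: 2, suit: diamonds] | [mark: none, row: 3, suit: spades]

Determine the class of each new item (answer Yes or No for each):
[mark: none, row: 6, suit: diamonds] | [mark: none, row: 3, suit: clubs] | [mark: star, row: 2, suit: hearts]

No, No, Yes

All 'Yes' examples share one property — mark is not none — and every 'No' example lacks it.
[mark: none, row: 6, suit: diamonds] — mark is none, hence No.
[mark: none, row: 3, suit: clubs] — mark is none, hence No.
[mark: star, row: 2, suit: hearts] — mark is star, hence Yes.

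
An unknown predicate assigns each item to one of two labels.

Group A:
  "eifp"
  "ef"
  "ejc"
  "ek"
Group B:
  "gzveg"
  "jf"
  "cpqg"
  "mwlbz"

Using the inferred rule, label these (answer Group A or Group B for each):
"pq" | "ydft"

Group B, Group B

All 'Group A' examples share one property — starts with 'e' — and every 'Group B' example lacks it.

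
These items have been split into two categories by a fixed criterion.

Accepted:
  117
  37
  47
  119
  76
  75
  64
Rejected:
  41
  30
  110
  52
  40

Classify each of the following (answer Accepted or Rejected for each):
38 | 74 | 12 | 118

Accepted, Accepted, Rejected, Accepted

The common property of the 'Accepted' items is: digit sum ≥ 8. No 'Rejected' item has it.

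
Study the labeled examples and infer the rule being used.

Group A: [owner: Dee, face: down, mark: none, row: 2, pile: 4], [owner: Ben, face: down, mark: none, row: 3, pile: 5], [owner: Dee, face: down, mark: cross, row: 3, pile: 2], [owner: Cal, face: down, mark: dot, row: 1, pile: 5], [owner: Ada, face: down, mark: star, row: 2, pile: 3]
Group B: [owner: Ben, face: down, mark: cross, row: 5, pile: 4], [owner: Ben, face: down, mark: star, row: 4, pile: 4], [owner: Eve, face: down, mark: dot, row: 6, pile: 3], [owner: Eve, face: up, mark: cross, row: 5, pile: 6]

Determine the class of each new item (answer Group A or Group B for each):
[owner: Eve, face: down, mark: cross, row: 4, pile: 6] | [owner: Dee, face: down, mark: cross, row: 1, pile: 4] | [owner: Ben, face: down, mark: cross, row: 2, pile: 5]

Group B, Group A, Group A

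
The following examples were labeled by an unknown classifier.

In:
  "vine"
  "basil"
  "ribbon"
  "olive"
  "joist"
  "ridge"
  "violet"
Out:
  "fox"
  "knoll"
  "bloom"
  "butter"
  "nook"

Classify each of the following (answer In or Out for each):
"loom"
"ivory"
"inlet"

Out, In, In

Every 'In' example satisfies: contains 'i'. None of the 'Out' examples do.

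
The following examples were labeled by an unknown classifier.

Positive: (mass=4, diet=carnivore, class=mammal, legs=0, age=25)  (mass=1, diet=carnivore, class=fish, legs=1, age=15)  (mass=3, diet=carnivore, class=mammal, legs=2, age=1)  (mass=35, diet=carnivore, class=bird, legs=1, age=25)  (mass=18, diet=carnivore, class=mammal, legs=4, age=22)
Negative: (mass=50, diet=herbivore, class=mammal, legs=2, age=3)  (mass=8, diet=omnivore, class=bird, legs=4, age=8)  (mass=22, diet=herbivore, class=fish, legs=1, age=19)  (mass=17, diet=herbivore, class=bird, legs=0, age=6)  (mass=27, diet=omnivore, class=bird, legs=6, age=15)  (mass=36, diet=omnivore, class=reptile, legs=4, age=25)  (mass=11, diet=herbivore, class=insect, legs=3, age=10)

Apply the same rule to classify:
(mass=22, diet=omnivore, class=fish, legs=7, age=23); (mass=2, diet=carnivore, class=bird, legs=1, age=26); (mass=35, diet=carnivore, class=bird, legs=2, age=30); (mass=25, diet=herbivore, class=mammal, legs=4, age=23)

Negative, Positive, Positive, Negative

'Positive' ⟺ diet is carnivore.
(mass=22, diet=omnivore, class=fish, legs=7, age=23): diet is omnivore — does not fit, so Negative.
(mass=2, diet=carnivore, class=bird, legs=1, age=26): diet is carnivore — satisfies this, so Positive.
(mass=35, diet=carnivore, class=bird, legs=2, age=30): diet is carnivore — satisfies this, so Positive.
(mass=25, diet=herbivore, class=mammal, legs=4, age=23): diet is herbivore — does not fit, so Negative.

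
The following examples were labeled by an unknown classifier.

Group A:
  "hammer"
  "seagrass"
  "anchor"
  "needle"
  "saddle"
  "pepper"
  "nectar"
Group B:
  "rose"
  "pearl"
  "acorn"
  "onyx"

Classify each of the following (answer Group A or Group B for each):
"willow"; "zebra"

A rule that fits every label: length ≥ 6 — true of each 'Group A' example, false of each 'Group B' one.
"willow": Group A (length 6). "zebra": Group B (length 5).

Group A, Group B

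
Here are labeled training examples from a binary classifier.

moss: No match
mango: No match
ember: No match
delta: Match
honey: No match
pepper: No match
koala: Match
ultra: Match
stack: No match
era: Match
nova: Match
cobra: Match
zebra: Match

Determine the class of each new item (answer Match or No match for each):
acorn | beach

Rule: ends with 'a'. This holds for each 'Match' example and fails for each 'No match' one.

No match, No match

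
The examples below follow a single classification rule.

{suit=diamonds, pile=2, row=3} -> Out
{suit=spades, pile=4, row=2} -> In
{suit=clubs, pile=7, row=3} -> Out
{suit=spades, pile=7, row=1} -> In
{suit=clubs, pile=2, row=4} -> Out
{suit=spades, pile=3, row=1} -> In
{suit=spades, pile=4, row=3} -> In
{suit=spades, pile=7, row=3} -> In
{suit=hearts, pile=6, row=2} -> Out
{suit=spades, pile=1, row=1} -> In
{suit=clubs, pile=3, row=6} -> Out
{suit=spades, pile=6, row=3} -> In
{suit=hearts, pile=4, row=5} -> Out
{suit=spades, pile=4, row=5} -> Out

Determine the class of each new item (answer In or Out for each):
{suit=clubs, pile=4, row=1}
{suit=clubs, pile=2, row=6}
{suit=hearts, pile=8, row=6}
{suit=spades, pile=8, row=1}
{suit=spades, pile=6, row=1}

The pattern is that an item is 'In' exactly when: suit is spades AND row ≤ 3.
{suit=clubs, pile=4, row=1}: suit is clubs, row = 1 — does not pass, so Out. {suit=clubs, pile=2, row=6}: suit is clubs, row = 6 — does not pass, so Out. {suit=hearts, pile=8, row=6}: suit is hearts, row = 6 — does not pass, so Out. {suit=spades, pile=8, row=1}: suit is spades, row = 1 — passes, so In. {suit=spades, pile=6, row=1}: suit is spades, row = 1 — passes, so In.

Out, Out, Out, In, In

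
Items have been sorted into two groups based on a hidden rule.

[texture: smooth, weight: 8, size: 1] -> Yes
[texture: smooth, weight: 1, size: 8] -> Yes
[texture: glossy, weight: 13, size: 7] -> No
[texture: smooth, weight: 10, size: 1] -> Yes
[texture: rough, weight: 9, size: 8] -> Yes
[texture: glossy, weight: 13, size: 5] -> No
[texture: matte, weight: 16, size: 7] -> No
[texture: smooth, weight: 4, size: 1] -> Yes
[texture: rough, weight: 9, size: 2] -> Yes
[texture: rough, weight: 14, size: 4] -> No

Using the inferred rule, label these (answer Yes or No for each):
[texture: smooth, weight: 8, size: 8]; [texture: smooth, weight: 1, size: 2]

Yes, Yes

All 'Yes' examples share one property — weight ≤ 10 — and every 'No' example lacks it.
Yes: [texture: smooth, weight: 8, size: 8], since weight = 8. Yes: [texture: smooth, weight: 1, size: 2], since weight = 1.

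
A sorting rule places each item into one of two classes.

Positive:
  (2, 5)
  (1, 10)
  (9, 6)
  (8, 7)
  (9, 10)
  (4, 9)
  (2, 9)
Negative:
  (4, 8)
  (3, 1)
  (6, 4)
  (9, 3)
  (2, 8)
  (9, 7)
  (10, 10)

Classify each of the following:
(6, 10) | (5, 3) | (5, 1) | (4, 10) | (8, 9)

Negative, Negative, Negative, Negative, Positive

The simplest hypothesis consistent with all the labels is: sum is odd.
(6, 10) — 6+10 = 16, hence Negative. (5, 3) — 5+3 = 8, hence Negative. (5, 1) — 5+1 = 6, hence Negative. (4, 10) — 4+10 = 14, hence Negative. (8, 9) — 8+9 = 17, hence Positive.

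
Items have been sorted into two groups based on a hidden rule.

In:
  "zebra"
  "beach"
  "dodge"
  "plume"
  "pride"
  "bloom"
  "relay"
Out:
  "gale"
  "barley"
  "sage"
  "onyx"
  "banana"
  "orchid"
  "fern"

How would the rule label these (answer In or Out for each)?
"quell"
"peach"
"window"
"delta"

All 'In' examples share one property — odd length — and every 'Out' example lacks it.
"quell" → length 5 → In. "peach" → length 5 → In. "window" → length 6 → Out. "delta" → length 5 → In.

In, In, Out, In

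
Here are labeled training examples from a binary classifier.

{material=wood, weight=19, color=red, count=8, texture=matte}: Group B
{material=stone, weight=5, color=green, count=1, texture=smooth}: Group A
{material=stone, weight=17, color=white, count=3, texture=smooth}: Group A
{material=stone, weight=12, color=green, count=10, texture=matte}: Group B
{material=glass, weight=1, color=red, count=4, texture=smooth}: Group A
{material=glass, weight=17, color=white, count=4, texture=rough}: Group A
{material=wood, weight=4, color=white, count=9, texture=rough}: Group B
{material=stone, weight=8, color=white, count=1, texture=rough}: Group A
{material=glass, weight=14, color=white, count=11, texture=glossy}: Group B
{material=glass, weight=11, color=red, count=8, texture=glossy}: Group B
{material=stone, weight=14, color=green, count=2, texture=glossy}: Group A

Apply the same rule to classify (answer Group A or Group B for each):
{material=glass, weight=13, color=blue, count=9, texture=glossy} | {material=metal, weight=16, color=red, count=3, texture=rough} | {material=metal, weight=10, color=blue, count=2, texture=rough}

Group B, Group A, Group A

The rule appears to be: count ≤ 4.
{material=glass, weight=13, color=blue, count=9, texture=glossy} → count = 9 → Group B. {material=metal, weight=16, color=red, count=3, texture=rough} → count = 3 → Group A. {material=metal, weight=10, color=blue, count=2, texture=rough} → count = 2 → Group A.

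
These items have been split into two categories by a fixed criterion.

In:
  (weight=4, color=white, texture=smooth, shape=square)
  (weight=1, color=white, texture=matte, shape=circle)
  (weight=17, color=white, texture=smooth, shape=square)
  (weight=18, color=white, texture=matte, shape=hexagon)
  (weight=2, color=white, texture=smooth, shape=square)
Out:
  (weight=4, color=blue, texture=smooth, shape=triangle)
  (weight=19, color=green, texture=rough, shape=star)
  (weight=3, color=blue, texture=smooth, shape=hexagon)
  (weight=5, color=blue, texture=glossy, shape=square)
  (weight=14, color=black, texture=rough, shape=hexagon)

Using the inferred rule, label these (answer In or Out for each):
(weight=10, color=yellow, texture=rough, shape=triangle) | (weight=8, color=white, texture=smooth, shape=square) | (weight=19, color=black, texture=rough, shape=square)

Checking candidate rules against both groups, what survives is: color is white.
Out: (weight=10, color=yellow, texture=rough, shape=triangle), since color is yellow.
In: (weight=8, color=white, texture=smooth, shape=square), since color is white.
Out: (weight=19, color=black, texture=rough, shape=square), since color is black.

Out, In, Out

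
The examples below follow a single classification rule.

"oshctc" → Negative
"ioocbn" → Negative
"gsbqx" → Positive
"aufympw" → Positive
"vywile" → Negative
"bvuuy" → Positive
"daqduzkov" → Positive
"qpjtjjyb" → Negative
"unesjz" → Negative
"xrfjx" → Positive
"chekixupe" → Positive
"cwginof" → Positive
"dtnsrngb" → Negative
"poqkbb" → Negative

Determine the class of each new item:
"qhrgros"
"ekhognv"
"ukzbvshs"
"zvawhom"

Positive, Positive, Negative, Positive

Checking candidate rules against both groups, what survives is: odd length.
"qhrgros" — length 7, hence Positive. "ekhognv" — length 7, hence Positive. "ukzbvshs" — length 8, hence Negative. "zvawhom" — length 7, hence Positive.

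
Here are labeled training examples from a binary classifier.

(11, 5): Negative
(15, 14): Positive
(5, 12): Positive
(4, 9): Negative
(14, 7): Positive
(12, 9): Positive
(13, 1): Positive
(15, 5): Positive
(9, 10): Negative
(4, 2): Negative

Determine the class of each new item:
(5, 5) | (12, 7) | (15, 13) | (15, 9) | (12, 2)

Negative, Positive, Positive, Positive, Positive

The common property of the 'Positive' items is: max ≥ 12. No 'Negative' item has it.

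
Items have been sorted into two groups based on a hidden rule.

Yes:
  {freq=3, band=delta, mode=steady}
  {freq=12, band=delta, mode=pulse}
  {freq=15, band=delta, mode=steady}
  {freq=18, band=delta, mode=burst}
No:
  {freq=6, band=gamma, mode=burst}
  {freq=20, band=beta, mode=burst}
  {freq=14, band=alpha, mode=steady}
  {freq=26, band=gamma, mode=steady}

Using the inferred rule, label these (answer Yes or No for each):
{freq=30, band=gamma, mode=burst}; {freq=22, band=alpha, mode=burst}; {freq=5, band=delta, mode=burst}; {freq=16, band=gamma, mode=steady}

No, No, Yes, No

Looking at the examples, the only property every 'Yes' case has and every 'No' case lacks is: band is delta.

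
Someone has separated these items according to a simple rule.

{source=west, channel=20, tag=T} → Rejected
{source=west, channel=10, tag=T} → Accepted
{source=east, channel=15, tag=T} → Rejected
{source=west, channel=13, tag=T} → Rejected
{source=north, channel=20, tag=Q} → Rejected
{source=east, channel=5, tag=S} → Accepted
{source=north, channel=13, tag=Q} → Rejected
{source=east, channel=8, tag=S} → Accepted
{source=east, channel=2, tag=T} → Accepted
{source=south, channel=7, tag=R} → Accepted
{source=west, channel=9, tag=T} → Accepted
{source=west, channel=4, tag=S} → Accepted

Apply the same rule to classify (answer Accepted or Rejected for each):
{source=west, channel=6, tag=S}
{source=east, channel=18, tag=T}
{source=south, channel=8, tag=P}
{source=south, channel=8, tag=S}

Accepted, Rejected, Accepted, Accepted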